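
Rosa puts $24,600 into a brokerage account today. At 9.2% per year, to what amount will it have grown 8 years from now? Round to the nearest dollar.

$49,741

FV = PV·(1+i)^n = 24,600 × 2.022000 = 49,741.1949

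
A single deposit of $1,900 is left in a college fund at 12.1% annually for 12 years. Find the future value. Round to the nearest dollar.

FV = PV·(1+i)^n = 1,900 × 3.937924 = 7,482.0560

$7,482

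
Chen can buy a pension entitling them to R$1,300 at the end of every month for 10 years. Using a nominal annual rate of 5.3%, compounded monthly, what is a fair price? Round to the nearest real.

Periodic rate i = 0.053/12 = 0.00441667; n = 10 × 12 = 120 periods.
PV = PMT · [1 − (1+i)^(−n)] / i = 1300 · 92.990431 = 120,887.5606

R$120,888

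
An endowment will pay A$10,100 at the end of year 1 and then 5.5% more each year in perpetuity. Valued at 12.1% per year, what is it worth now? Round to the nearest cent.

PV = PMT / (i − g) = 10100 / (0.121 − 0.055) = 10100 / 0.066000 = 153,030.3030

A$153,030.30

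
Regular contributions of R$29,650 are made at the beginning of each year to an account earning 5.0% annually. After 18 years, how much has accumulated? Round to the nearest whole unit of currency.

FV = 29650 × [(1+0.05)^18 − 1] / 0.05 × (1+i) = 29650 × 29.539004 = 875,831.4659
Payments are at the start of each period, so multiply by (1+i).

R$875,831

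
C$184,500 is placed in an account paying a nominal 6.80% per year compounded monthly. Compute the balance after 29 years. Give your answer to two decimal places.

C$1,318,280.02

Periodic rate i = 0.068/12 = 0.00566667; n = 29 × 12 = 348 periods.
FV = 184,500 × (1 + 0.00566667)^348 = 1,318,280.0171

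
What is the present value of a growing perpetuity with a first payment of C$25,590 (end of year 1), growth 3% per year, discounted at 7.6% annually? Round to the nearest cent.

C$556,304.35

PV = PMT / (i − g) = 25590 / (0.076 − 0.03) = 25590 / 0.046000 = 556,304.3478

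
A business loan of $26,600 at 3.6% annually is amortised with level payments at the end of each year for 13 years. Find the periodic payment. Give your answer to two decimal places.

$2,598.13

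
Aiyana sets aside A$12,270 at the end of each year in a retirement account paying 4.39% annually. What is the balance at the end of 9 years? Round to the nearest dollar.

Accumulation factor s(9|0.0439) = 10.753428; FV = 12270 × 10.753428 = 131,944.5585

A$131,945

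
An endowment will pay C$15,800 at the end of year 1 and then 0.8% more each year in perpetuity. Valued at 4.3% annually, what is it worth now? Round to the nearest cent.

C$451,428.57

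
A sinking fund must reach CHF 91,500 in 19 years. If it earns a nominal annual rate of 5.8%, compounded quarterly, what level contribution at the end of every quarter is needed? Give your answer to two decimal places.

CHF 667.90

With 4 periods per year: i = 0.0145, n = 76.
PMT = 91500 / ( [(1+0.0145)^76 − 1] / 0.0145 ) = 91500 / 136.996863 = 667.8985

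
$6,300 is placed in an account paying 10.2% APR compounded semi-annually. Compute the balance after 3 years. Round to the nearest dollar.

$8,491

i = 0.102/2 = 0.051 per half-year; n = 3·2 = 6.
FV = 6,300 × (1 + 0.051)^6 = 8,490.9610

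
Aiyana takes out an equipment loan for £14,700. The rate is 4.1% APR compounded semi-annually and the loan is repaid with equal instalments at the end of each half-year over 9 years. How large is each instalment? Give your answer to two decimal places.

£984.84

i = 0.041/2 = 0.0205 per half-year; n = 9·2 = 18.
Annuity-PV factor = 14.926333; PMT = 14700 / 14.926333 = 984.8367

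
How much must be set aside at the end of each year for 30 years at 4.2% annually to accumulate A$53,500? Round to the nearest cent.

A$922.48

PMT = 53500 / ( [(1+0.042)^30 − 1] / 0.042 ) = 53500 / 57.995934 = 922.4785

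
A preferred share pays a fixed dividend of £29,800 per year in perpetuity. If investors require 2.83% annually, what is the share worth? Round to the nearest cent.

£1,053,003.53

PV = PMT / i = 29800 / 0.0283 = 1,053,003.5336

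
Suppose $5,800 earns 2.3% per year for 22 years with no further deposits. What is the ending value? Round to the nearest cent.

$9,565.15

FV = 5,800 × (1 + 0.023)^22 = 9,565.1533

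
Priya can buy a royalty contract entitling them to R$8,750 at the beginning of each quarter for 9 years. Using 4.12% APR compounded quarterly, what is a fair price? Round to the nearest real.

R$264,781

i = 0.0412/4 = 0.0103 per quarter; n = 9·4 = 36.
PV = 8750 × [1 − (1+0.0103)^(−36)] / 0.0103 × (1+i) = 8750 × 30.260720 = 264,781.3030
(Beginning-of-period payments → annuity-due factor ×(1+i).)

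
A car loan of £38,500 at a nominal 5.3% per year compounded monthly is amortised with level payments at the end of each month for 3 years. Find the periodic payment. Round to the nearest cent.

£1,159.07

With 12 periods per year: i = 0.00441667, n = 36.
PMT = 38500 / ( [1 − (1+0.00441667)^(−36)] / 0.00441667 ) = 38500 / 33.216217 = 1,159.0724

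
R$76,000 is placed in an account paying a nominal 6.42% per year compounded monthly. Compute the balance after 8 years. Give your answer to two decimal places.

R$126,844.81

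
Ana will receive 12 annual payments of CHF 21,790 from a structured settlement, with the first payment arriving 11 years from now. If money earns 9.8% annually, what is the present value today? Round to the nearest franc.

CHF 58,869

Value one period before first payment (t=10): 21790 × [1 − (1+0.098)^(−12)] / 0.098 = 21790 × 6.880963 = 149,936.1842
Discount back 10 years: 149,936.1842 × (1+0.098)^(−10) = 149,936.1842 × 0.392624 = 58,868.5113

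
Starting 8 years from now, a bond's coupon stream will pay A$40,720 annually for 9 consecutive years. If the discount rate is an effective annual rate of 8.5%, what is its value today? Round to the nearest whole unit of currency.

A$140,762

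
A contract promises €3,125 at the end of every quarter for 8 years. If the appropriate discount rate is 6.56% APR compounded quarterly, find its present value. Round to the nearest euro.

Periodic rate i = 0.0656/4 = 0.0164; n = 8 × 4 = 32 periods.
PV = 3125 × [1 − (1+0.0164)^(−32)] / 0.0164 = 3125 × 24.744040 = 77,325.1257

€77,325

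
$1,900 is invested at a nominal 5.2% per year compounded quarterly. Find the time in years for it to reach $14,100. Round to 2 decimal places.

Periodic rate i = 0.052/4 = 0.013.
n = ln(14100/1900) / ln(1+0.013) = ln(7.42105) / 0.012916 = 155.1785 quarters
= 155.1785/4 years

38.79 years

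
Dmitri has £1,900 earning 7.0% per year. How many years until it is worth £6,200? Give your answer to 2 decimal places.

17.48 years

n = ln(6200/1900) / ln(1+0.07) = ln(3.26316) / 0.067659 = 17.4803 years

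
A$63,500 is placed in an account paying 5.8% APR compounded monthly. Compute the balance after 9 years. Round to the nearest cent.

A$106,888.10

Periodic rate i = 0.058/12 = 0.00483333; n = 9 × 12 = 108 periods.
FV = PV·(1+i)^n = 63,500 × 1.683277 = 106,888.0961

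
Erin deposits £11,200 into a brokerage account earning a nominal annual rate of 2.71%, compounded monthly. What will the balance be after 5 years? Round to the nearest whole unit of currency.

With 12 periods per year: i = 0.00225833, n = 60.
11,200 × (1+0.00225833)^60 = 11,200 × 1.144934 = 12,823.2638

£12,823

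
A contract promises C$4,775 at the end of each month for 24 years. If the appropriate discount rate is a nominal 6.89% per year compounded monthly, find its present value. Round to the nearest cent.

C$671,743.22

With 12 periods per year: i = 0.00574167, n = 288.
PV = 4775 × [1 − (1+0.00574167)^(−288)] / 0.00574167 = 4775 × 140.679209 = 671,743.2206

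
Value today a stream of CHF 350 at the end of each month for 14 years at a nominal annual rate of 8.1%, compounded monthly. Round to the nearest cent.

i = 0.081/12 = 0.00675 per month; n = 14·12 = 168.
PV = 350 × [1 − (1+0.00675)^(−168)] / 0.00675 = 350 × 100.300456 = 35,105.1596

CHF 35,105.16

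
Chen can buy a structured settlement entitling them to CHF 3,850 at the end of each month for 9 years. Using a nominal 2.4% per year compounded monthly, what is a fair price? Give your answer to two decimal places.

CHF 373,624.93

With 12 periods per year: i = 0.002, n = 108.
PV = PMT · [1 − (1+i)^(−n)] / i = 3850 · 97.045436 = 373,624.9291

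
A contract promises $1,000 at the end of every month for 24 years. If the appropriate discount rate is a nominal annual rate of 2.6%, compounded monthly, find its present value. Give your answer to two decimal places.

$214,080.57

Periodic rate i = 0.026/12 = 0.00216667; n = 24 × 12 = 288 periods.
PV = PMT · [1 − (1+i)^(−n)] / i = 1000 · 214.080574 = 214,080.5741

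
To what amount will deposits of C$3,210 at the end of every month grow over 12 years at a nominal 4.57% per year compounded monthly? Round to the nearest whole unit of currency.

Periodic rate i = 0.0457/12 = 0.00380833; n = 12 × 12 = 144 periods.
FV = 3210 × [(1+0.00380833)^144 − 1] / 0.00380833 = 3210 × 191.338424 = 614,196.3397

C$614,196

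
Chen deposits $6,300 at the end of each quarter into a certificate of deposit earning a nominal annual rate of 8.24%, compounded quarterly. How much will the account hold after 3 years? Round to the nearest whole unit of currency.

Periodic rate i = 0.0824/4 = 0.0206; n = 3 × 4 = 12 periods.
FV = 6300 × [(1+0.0206)^12 − 1] / 0.0206 = 6300 × 13.457433 = 84,781.8248

$84,782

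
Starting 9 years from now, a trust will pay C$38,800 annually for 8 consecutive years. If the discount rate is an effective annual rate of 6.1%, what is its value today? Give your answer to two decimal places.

C$149,440.68

PV at t=8 (ordinary 8-year annuity): 38800 × a(8|0.061) = 38800 × 6.185291 = 239,989.3075
Discount back 8 years: 239,989.3075 × (1+0.061)^(−8) = 239,989.3075 × 0.622697 = 149,440.6753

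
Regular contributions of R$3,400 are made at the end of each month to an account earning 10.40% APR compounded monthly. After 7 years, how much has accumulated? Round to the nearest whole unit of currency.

R$417,592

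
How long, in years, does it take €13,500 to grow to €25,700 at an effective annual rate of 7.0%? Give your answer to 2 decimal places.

(1+i)^n = 25700/13500 = 1.90370, so n = ln 1.90370 / ln 1.07 = 9.5154 years

9.52 years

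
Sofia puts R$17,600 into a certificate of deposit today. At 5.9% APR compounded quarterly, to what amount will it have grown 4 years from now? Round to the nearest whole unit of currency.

R$22,246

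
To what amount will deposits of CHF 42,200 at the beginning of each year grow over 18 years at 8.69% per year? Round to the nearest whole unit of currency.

FV = 42200 × [(1+0.0869)^18 − 1] / 0.0869 × (1+i) = 42200 × 43.543397 = 1,837,531.3467
(annuity-due: payments at period start, so ×(1+i).)

CHF 1,837,531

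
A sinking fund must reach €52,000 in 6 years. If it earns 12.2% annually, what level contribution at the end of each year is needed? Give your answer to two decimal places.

€6,375.46

FV-annuity factor = 8.156274; PMT = 52000 / 8.156274 = 6,375.4602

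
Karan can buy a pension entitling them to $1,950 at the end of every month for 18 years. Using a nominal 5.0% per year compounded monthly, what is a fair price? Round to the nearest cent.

$277,369.29

Periodic rate i = 0.05/12 = 0.00416667; n = 18 × 12 = 216 periods.
PV = PMT · [1 − (1+i)^(−n)] / i = 1950 · 142.240661 = 277,369.2895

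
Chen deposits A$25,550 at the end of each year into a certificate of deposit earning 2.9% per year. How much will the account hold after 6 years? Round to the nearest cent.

Accumulation factor s(6|0.029) = 6.452190; FV = 25550 × 6.452190 = 164,853.4570

A$164,853.46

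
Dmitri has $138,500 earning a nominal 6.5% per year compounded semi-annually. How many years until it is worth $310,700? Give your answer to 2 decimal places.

Periodic rate i = 0.065/2 = 0.0325.
(1+i)^n = 310700/138500 = 2.24332, so n = ln 2.24332 / ln 1.0325 = 25.2621 half-years
= 25.2621/2 years

12.63 years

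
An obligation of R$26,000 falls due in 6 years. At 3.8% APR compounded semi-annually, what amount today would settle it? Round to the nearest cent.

i = 0.038/2 = 0.019 per half-year; n = 6·2 = 12.
PV = FV·(1+i)^(−n) = 26,000 × 0.797829 = 20,743.5527

R$20,743.55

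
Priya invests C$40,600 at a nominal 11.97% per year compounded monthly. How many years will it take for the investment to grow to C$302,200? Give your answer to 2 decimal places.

Periodic rate i = 0.1197/12 = 0.009975.
(1+i)^n = 302200/40600 = 7.44335, so n = ln 7.44335 / ln 1.00998 = 202.2372 months
= 202.2372/12 years

16.85 years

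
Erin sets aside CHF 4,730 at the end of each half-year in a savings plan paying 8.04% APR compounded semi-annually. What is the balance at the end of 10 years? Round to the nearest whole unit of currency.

With 2 periods per year: i = 0.0402, n = 20.
FV = 4730 × [(1+0.0402)^20 − 1] / 0.0402 = 4730 × 29.839949 = 141,142.9592

CHF 141,143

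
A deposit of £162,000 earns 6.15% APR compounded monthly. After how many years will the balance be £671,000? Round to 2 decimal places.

23.17 years

Periodic rate i = 0.0615/12 = 0.005125.
n = ln(671000/162000) / ln(1+0.005125) = ln(4.14198) / 0.005112 = 278.0120 months
= 278.0120/12 years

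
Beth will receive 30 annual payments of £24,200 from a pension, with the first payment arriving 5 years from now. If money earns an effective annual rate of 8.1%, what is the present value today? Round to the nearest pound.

PV at t=4 (ordinary 30-year annuity): 24200 × a(30|0.081) = 24200 × 11.152394 = 269,887.9364
PV₀ = 269,887.9364 / (1+0.081)^4 = 269,887.9364 / 1.365535 = 197,642.6630

£197,643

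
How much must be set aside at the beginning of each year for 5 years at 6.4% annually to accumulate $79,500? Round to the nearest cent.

$13,149.29

FV-annuity factor × (1+i) = 6.045954; PMT = 79500 / 6.045954 = 13,149.2898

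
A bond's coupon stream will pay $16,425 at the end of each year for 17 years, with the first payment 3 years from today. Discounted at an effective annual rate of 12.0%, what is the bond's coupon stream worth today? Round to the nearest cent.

Value one period before first payment (t=2): 16425 × [1 − (1+0.12)^(−17)] / 0.12 = 16425 × 7.119630 = 116,939.9308
Discount back 2 years: 116,939.9308 × (1+0.12)^(−2) = 116,939.9308 × 0.797194 = 93,223.7969

$93,223.80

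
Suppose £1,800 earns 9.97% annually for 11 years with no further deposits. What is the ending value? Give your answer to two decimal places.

FV = PV·(1+i)^n = 1,800 × 2.844569 = 5,120.2242

£5,120.22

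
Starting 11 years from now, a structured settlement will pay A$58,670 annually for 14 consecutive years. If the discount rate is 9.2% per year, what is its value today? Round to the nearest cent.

A$187,344.56

PV at t=10 (ordinary 14-year annuity): 58670 × a(14|0.092) = 58670 × 7.699303 = 451,718.0853
Discount back 10 years: 451,718.0853 × (1+0.092)^(−10) = 451,718.0853 × 0.414738 = 187,344.5635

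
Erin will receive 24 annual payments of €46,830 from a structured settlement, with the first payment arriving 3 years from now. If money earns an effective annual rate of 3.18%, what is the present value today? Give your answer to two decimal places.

€730,717.47

Value one period before first payment (t=2): 46830 × [1 − (1+0.0318)^(−24)] / 0.0318 = 46830 × 16.611788 = 777,930.0337
Discount back 2 years: 777,930.0337 × (1+0.0318)^(−2) = 777,930.0337 × 0.939310 = 730,717.4718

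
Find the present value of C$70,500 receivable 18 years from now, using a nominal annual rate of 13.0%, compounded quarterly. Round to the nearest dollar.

C$7,049

Periodic rate i = 0.13/4 = 0.0325; n = 18 × 4 = 72 periods.
Discount factor = (1+0.0325)^(−72) = 0.099981; PV = 70,500 × 0.099981 = 7,048.6310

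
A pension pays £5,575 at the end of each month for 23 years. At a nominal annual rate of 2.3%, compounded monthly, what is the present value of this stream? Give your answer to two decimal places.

£1,194,042.08

Periodic rate i = 0.023/12 = 0.00191667; n = 23 × 12 = 276 periods.
Annuity factor a(276|0.00191667) = 214.177951; PV = 5575 × 214.177951 = 1,194,042.0779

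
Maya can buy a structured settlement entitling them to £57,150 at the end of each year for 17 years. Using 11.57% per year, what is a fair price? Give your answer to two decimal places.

£417,147.17

PV = 57150 × [1 − (1+0.1157)^(−17)] / 0.1157 = 57150 × 7.299163 = 417,147.1658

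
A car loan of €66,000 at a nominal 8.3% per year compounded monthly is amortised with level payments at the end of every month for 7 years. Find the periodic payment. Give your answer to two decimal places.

i = 0.083/12 = 0.00691667 per month; n = 7·12 = 84.
PMT = 66000 / ( [1 − (1+0.00691667)^(−84)] / 0.00691667 ) = 66000 / 63.548156 = 1,038.5825

€1,038.58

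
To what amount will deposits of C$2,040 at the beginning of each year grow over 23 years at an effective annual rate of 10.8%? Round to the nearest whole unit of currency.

C$200,462

FV = PMT · [(1+i)^n − 1] / i × (1+i) = 2040 · 98.265916 = 200,462.4677
Payments are at the start of each period, so multiply by (1+i).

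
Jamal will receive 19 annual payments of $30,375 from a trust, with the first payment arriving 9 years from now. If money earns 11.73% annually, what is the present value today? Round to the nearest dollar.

Value one period before first payment (t=8): 30375 × [1 − (1+0.1173)^(−19)] / 0.1173 = 30375 × 7.488872 = 227,474.4962
PV₀ = 227,474.4962 / (1+0.1173)^8 = 227,474.4962 / 2.428613 = 93,664.3496

$93,664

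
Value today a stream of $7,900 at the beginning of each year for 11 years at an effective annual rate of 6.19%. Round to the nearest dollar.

PV = PMT · [1 − (1+i)^(−n)] / i × (1+i) = 7900 · 8.294285 = 65,524.8483
Payments are at the start of each period, so multiply by (1+i).

$65,525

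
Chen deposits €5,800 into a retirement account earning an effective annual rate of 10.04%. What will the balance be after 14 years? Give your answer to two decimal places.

€22,137.89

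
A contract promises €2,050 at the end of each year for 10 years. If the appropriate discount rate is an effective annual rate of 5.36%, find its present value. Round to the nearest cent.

PV = PMT · [1 − (1+i)^(−n)] / i = 2050 · 7.588501 = 15,556.4277

€15,556.43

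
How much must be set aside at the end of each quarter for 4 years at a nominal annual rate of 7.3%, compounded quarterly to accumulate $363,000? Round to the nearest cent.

$19,741.05

i = 0.073/4 = 0.01825 per quarter; n = 4·4 = 16.
PMT = 363000 / ( [(1+0.01825)^16 − 1] / 0.01825 ) = 363000 / 18.388079 = 19,741.0509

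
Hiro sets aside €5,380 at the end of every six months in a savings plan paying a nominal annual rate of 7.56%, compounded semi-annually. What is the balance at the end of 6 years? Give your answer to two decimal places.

Periodic rate i = 0.0756/2 = 0.0378; n = 6 × 2 = 12 periods.
FV = 5380 × [(1+0.0378)^12 − 1] / 0.0378 = 5380 × 14.837570 = 79,826.1289

€79,826.13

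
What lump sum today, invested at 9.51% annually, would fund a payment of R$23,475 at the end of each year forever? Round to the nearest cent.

R$246,845.43

PV = C/r = 23475/0.0951 = 246,845.4259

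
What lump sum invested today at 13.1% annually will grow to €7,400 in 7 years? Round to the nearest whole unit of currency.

Discount factor = (1+0.131)^(−7) = 0.422437; PV = 7,400 × 0.422437 = 3,126.0325

€3,126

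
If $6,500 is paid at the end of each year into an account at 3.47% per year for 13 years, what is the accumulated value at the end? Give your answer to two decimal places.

$104,538.19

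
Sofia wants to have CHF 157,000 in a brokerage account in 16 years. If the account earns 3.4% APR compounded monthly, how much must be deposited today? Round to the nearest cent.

With 12 periods per year: i = 0.00283333, n = 192.
PV = 157,000 / (1 + 0.00283333)^192 = 157,000 / 1.721560 = 91,196.3632

CHF 91,196.36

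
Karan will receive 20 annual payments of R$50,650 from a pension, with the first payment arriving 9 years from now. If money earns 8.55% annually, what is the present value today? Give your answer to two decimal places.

PV at t=8 (ordinary 20-year annuity): 50650 × a(20|0.0855) = 50650 × 9.428981 = 477,577.8626
PV₀ = 477,577.8626 / (1+0.0855)^8 = 477,577.8626 / 1.927696 = 247,745.3805

R$247,745.38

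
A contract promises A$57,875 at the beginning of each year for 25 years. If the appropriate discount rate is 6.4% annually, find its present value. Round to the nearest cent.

PV = 57875 × [1 − (1+0.064)^(−25)] / 0.064 × (1+i) = 57875 × 13.099498 = 758,133.4516
(annuity-due: payments at period start, so ×(1+i).)

A$758,133.45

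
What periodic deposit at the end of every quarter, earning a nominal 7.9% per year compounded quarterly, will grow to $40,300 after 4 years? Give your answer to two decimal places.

$2,166.30

With 4 periods per year: i = 0.01975, n = 16.
PMT = 40300 / ( [(1+0.01975)^16 − 1] / 0.01975 ) = 40300 / 18.603145 = 2,166.3004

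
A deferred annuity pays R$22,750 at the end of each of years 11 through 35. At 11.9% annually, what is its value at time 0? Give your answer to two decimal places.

Value one period before first payment (t=10): 22750 × [1 − (1+0.119)^(−25)] / 0.119 = 22750 × 7.897885 = 179,676.8827
PV₀ = 179,676.8827 / (1+0.119)^10 = 179,676.8827 / 3.078229 = 58,370.2212

R$58,370.22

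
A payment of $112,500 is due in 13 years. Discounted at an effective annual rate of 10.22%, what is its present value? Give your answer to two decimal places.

PV = FV·(1+i)^(−n) = 112,500 × 0.282237 = 31,751.7185

$31,751.72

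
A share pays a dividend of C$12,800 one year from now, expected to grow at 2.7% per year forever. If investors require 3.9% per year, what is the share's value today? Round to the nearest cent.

C$1,066,666.67

PV = D₁/(r − g) = 12800/(0.039 − 0.027) = 1,066,666.6667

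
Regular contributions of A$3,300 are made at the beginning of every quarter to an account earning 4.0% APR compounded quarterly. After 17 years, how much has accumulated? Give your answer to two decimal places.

A$322,375.16

Periodic rate i = 0.04/4 = 0.01; n = 17 × 4 = 68 periods.
Accumulation factor s(68|0.01) × (1+i) = 97.689442; FV = 3300 × 97.689442 = 322,375.1600
(annuity-due: payments at period start, so ×(1+i).)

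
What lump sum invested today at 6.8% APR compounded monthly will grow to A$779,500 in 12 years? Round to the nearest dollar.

A$345,487

Periodic rate i = 0.068/12 = 0.00566667; n = 12 × 12 = 144 periods.
PV = 779,500 / (1 + 0.00566667)^144 = 779,500 / 2.256233 = 345,487.3370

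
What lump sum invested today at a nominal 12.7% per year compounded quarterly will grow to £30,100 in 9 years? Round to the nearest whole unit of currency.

£9,770

With 4 periods per year: i = 0.03175, n = 36.
PV = FV·(1+i)^(−n) = 30,100 × 0.324578 = 9,769.7917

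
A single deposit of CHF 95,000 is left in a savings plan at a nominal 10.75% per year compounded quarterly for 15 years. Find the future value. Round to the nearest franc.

With 4 periods per year: i = 0.026875, n = 60.
95,000 × (1+0.026875)^60 = 95,000 × 4.909699 = 466,421.3827

CHF 466,421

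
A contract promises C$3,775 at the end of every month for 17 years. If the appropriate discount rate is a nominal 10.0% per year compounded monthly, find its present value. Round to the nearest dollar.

Periodic rate i = 0.1/12 = 0.00833333; n = 17 × 12 = 204 periods.
PV = 3775 × [1 − (1+0.00833333)^(−204)] / 0.00833333 = 3775 × 97.923008 = 369,659.3562

C$369,659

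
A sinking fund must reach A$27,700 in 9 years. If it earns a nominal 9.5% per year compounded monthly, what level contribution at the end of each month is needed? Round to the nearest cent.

A$163.23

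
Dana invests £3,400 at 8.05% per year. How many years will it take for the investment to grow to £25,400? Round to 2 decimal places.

25.97 years

n = ln(25400/3400) / ln(1+0.0805) = ln(7.47059) / 0.077424 = 25.9736 years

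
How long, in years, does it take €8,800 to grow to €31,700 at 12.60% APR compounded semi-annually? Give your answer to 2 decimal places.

Periodic rate i = 0.126/2 = 0.063.
(1+i)^n = 31700/8800 = 3.60227, so n = ln 3.60227 / ln 1.063 = 20.9766 half-years
= 20.9766/2 years

10.49 years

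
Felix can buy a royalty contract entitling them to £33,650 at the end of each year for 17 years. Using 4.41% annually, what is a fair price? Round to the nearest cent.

£396,659.31

PV = 33650 × [1 − (1+0.0441)^(−17)] / 0.0441 = 33650 × 11.787795 = 396,659.3141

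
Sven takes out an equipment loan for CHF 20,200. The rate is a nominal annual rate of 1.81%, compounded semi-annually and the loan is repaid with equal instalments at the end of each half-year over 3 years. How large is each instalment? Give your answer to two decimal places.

CHF 3,474.11

With 2 periods per year: i = 0.00905, n = 6.
Annuity-PV factor = 5.814445; PMT = 20200 / 5.814445 = 3,474.1064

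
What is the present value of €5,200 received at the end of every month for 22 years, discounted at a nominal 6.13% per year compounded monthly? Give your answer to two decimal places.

€752,773.89

i = 0.0613/12 = 0.00510833 per month; n = 22·12 = 264.
Annuity factor a(264|0.00510833) = 144.764209; PV = 5200 × 144.764209 = 752,773.8867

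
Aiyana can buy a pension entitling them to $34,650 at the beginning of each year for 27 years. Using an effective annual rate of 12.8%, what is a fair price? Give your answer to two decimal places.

PV = 34650 × [1 − (1+0.128)^(−27)] / 0.128 × (1+i) = 34650 × 8.471501 = 293,537.5006
(Beginning-of-period payments → annuity-due factor ×(1+i).)

$293,537.50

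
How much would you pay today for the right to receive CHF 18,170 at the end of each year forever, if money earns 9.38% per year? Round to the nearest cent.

PV = C/r = 18170/0.0938 = 193,710.0213

CHF 193,710.02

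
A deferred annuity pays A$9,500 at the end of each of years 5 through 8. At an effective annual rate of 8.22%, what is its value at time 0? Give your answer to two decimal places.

PV at t=4 (ordinary 4-year annuity): 9500 × a(4|0.0822) = 9500 × 3.295972 = 31,311.7345
PV₀ = 31,311.7345 / (1+0.0822)^4 = 31,311.7345 / 1.371608 = 22,828.4806

A$22,828.48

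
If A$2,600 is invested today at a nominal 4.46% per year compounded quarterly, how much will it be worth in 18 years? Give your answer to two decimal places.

A$5,776.91

i = 0.0446/4 = 0.01115 per quarter; n = 18·4 = 72.
FV = 2,600 × (1 + 0.01115)^72 = 5,776.9094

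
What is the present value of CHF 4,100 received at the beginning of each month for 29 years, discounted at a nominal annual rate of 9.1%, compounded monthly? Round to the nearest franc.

CHF 505,456

With 12 periods per year: i = 0.00758333, n = 348.
PV = PMT · [1 − (1+i)^(−n)] / i × (1+i) = 4100 · 123.282042 = 505,456.3730
Payments are at the start of each period, so multiply by (1+i).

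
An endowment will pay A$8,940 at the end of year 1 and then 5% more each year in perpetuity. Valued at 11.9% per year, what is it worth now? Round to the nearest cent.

A$129,565.22

PV = PMT / (i − g) = 8940 / (0.119 − 0.05) = 8940 / 0.069000 = 129,565.2174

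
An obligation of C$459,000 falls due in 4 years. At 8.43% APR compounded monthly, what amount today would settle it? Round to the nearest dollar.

C$328,005

With 12 periods per year: i = 0.007025, n = 48.
Discount factor = (1+0.007025)^(−48) = 0.714608; PV = 459,000 × 0.714608 = 328,005.0836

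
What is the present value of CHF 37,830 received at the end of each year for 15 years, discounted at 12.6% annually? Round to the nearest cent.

CHF 249,610.19

Annuity factor a(15|0.126) = 6.598208; PV = 37830 × 6.598208 = 249,610.1923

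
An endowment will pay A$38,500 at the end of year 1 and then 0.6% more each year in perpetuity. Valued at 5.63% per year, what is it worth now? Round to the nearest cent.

PV = D₁/(r − g) = 38500/(0.0563 − 0.006) = 765,407.5547

A$765,407.55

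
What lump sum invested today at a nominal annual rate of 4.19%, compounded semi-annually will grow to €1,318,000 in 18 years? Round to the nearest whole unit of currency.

i = 0.0419/2 = 0.02095 per half-year; n = 18·2 = 36.
Discount factor = (1+0.02095)^(−36) = 0.474066; PV = 1,318,000 × 0.474066 = 624,819.1983

€624,819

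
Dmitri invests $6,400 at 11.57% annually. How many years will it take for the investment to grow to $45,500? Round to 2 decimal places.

n = ln(45500/6400) / ln(1+0.1157) = ln(7.10938) / 0.109482 = 17.9154 years

17.92 years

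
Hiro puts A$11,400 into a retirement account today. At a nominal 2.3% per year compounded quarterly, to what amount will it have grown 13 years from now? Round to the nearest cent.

i = 0.023/4 = 0.00575 per quarter; n = 13·4 = 52.
FV = 11,400 × (1 + 0.00575)^52 = 15,359.8508

A$15,359.85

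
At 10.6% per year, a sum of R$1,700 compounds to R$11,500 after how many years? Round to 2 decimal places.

n = ln(11500/1700) / ln(1+0.106) = ln(6.76471) / 0.100750 = 18.9749 years

18.97 years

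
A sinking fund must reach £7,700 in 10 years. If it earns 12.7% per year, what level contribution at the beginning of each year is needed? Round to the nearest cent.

FV-annuity factor × (1+i) = 20.459178; PMT = 7700 / 20.459178 = 376.3592

£376.36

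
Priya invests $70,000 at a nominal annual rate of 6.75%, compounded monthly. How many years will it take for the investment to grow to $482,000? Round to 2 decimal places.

Periodic rate i = 0.0675/12 = 0.005625.
n = ln(482000/70000) / ln(1+0.005625) = ln(6.88571) / 0.005609 = 343.9770 months
= 343.9770/12 years

28.66 years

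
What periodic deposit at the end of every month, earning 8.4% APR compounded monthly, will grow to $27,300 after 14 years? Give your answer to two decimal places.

$85.77

With 12 periods per year: i = 0.007, n = 168.
FV-annuity factor = 318.304325; PMT = 27300 / 318.304325 = 85.7670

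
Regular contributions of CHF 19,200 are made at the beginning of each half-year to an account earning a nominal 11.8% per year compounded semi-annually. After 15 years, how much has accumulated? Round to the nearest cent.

With 2 periods per year: i = 0.059, n = 30.
FV = 19200 × [(1+0.059)^30 − 1] / 0.059 × (1+i) = 19200 × 82.263545 = 1,579,460.0595
(annuity-due: payments at period start, so ×(1+i).)

CHF 1,579,460.06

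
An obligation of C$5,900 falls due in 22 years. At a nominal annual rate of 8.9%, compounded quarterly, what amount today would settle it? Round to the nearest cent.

With 4 periods per year: i = 0.02225, n = 88.
PV = 5,900 / (1 + 0.02225)^88 = 5,900 / 6.934681 = 850.7962

C$850.80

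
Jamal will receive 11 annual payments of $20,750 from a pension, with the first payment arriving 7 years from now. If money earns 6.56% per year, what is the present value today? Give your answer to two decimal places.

$108,645.30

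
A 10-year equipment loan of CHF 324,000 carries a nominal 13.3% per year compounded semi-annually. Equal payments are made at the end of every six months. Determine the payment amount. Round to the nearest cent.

Periodic rate i = 0.133/2 = 0.0665; n = 10 × 2 = 20 periods.
PMT = 324000 / ( [1 − (1+0.0665)^(−20)] / 0.0665 ) = 324000 / 10.888425 = 29,756.3707

CHF 29,756.37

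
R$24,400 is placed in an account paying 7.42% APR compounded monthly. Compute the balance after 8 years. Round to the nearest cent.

R$44,095.40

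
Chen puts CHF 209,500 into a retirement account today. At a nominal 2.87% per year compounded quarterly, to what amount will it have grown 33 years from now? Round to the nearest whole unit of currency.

CHF 538,314

i = 0.0287/4 = 0.007175 per quarter; n = 33·4 = 132.
209,500 × (1+0.007175)^132 = 209,500 × 2.569518 = 538,314.0810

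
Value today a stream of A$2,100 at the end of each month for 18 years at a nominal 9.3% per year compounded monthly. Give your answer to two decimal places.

A$219,833.56

Periodic rate i = 0.093/12 = 0.00775; n = 18 × 12 = 216 periods.
PV = 2100 × [1 − (1+0.00775)^(−216)] / 0.00775 = 2100 × 104.682647 = 219,833.5593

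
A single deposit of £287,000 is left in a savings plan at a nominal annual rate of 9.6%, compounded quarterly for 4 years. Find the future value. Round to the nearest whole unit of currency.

£419,451

i = 0.096/4 = 0.024 per quarter; n = 4·4 = 16.
FV = 287,000 × (1 + 0.024)^16 = 419,450.9699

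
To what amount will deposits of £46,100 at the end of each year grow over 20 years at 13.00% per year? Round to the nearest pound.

FV = 46100 × [(1+0.13)^20 − 1] / 0.13 = 46100 × 80.946829 = 3,731,648.8150

£3,731,649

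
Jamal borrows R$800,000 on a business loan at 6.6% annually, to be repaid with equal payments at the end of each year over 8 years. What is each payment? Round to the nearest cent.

Annuity-PV factor = 6.064978; PMT = 800000 / 6.064978 = 131,904.8571

R$131,904.86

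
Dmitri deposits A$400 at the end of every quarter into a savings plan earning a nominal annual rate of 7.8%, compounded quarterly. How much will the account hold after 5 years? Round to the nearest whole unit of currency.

i = 0.078/4 = 0.0195 per quarter; n = 5·4 = 20.
Accumulation factor s(20|0.0195) = 24.176765; FV = 400 × 24.176765 = 9,670.7062

A$9,671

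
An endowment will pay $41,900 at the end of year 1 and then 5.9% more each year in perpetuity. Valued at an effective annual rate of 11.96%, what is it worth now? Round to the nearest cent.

$691,419.14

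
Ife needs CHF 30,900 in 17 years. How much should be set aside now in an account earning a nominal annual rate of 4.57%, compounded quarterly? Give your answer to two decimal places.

Periodic rate i = 0.0457/4 = 0.011425; n = 17 × 4 = 68 periods.
PV = 30,900 / (1 + 0.011425)^68 = 30,900 / 2.165163 = 14,271.4453

CHF 14,271.45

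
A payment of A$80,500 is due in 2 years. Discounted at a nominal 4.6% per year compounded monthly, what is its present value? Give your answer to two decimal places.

With 12 periods per year: i = 0.00383333, n = 24.
PV = FV·(1+i)^(−n) = 80,500 × 0.912266 = 73,437.3799

A$73,437.38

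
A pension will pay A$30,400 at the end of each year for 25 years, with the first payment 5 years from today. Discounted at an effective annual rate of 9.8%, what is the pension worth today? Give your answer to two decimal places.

A$192,806.67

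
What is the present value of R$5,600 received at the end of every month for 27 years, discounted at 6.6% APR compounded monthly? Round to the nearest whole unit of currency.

Periodic rate i = 0.066/12 = 0.0055; n = 27 × 12 = 324 periods.
PV = 5600 × [1 − (1+0.0055)^(−324)] / 0.0055 = 5600 × 151.068188 = 845,981.8530

R$845,982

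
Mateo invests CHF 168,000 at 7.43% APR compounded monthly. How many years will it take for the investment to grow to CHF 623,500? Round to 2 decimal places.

17.70 years

Periodic rate i = 0.0743/12 = 0.00619167.
(1+i)^n = 623500/168000 = 3.71131, so n = ln 3.71131 / ln 1.00619 = 212.4534 months
= 212.4534/12 years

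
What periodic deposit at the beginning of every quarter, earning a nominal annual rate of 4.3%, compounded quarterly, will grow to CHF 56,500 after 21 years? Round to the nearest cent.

CHF 412.96

With 4 periods per year: i = 0.01075, n = 84.
PMT = 56500 / ( [(1+0.01075)^84 − 1] / 0.01075 × (1+i) ) = 56500 / 136.816330 = 412.9624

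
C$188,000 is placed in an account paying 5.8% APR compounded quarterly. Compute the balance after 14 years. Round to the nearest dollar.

C$420,991

Periodic rate i = 0.058/4 = 0.0145; n = 14 × 4 = 56 periods.
FV = PV·(1+i)^n = 188,000 × 2.239313 = 420,990.9170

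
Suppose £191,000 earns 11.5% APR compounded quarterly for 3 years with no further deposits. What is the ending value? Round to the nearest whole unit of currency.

£268,381

With 4 periods per year: i = 0.02875, n = 12.
191,000 × (1+0.02875)^12 = 191,000 × 1.405135 = 268,380.8635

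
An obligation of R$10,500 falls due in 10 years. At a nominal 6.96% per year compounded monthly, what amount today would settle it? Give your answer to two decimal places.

Periodic rate i = 0.0696/12 = 0.0058; n = 10 × 12 = 120 periods.
PV = FV·(1+i)^(−n) = 10,500 × 0.499579 = 5,245.5804

R$5,245.58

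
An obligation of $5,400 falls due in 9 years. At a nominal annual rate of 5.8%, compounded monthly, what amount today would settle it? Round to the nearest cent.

$3,208.03

i = 0.058/12 = 0.00483333 per month; n = 9·12 = 108.
PV = FV·(1+i)^(−n) = 5,400 × 0.594079 = 3,208.0280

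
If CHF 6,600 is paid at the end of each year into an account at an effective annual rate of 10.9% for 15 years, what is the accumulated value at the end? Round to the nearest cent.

CHF 225,268.23

Accumulation factor s(15|0.109) = 34.131551; FV = 6600 × 34.131551 = 225,268.2349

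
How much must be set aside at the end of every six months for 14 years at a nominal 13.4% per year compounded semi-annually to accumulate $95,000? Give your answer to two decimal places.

i = 0.134/2 = 0.067 per half-year; n = 14·2 = 28.
PMT = 95000 / ( [(1+0.067)^28 − 1] / 0.067 ) = 95000 / 76.808333 = 1,236.8450

$1,236.84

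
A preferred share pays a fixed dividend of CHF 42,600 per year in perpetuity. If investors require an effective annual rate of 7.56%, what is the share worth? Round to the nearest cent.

PV = PMT / i = 42600 / 0.0756 = 563,492.0635

CHF 563,492.06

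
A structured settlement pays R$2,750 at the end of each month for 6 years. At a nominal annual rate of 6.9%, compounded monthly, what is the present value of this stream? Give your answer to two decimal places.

R$161,754.92

With 12 periods per year: i = 0.00575, n = 72.
PV = 2750 × [1 − (1+0.00575)^(−72)] / 0.00575 = 2750 × 58.819971 = 161,754.9189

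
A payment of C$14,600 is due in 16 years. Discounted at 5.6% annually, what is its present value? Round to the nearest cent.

PV = FV·(1+i)^(−n) = 14,600 × 0.418194 = 6,105.6255

C$6,105.63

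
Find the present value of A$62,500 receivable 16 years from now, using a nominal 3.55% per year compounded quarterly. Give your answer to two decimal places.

Periodic rate i = 0.0355/4 = 0.008875; n = 16 × 4 = 64 periods.
PV = FV·(1+i)^(−n) = 62,500 × 0.568079 = 35,504.9542

A$35,504.95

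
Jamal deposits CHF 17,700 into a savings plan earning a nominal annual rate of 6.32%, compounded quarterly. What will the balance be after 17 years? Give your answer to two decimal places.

i = 0.0632/4 = 0.0158 per quarter; n = 17·4 = 68.
FV = 17,700 × (1 + 0.0158)^68 = 51,396.2513

CHF 51,396.25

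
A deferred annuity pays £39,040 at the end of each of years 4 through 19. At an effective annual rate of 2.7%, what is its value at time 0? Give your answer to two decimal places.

£463,276.19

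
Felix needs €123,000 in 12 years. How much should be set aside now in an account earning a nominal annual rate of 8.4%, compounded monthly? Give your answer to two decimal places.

€45,046.53

Periodic rate i = 0.084/12 = 0.007; n = 12 × 12 = 144 periods.
Discount factor = (1+0.007)^(−144) = 0.366232; PV = 123,000 × 0.366232 = 45,046.5310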